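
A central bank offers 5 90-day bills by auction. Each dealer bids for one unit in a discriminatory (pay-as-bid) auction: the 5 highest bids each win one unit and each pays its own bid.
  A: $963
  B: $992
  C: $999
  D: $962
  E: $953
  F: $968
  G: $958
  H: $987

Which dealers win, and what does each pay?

C $999, B $992, H $987, F $968, A $963

Ordering the bids: 999 (C), 992 (B), 987 (H), 968 (F), 963 (A), 962 (D), 958 (G), …
The 5 highest are C, B, H, F, A.
Each winner pays its own bid: C $999, B $992, H $987, F $968, A $963.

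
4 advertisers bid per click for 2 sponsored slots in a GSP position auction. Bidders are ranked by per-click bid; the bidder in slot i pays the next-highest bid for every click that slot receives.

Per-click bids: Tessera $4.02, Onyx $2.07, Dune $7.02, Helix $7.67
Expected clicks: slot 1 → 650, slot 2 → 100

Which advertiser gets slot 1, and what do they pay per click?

Sorting advertisers: $7.67 (Helix) > $7.02 (Dune) > $4.02 (Tessera) > …
Slot 1 goes to the first-ranked bidder, Helix, who pays the next bid down: $7.02/click.

Helix; $7.02 per click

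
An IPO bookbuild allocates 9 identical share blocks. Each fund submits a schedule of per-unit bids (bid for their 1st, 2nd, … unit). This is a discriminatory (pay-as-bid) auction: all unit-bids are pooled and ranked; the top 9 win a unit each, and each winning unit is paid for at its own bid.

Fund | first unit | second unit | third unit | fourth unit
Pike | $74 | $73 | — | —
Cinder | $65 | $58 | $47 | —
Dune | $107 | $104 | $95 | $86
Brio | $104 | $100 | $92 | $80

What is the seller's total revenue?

Total revenue: $842

Pooled unit-bids ranked (top 9): 107 (Dune-1), 104 (Dune-2), 104 (Brio-1), 100 (Brio-2), 95 (Dune-3), 92 (Brio-3), 86 (Dune-4), 80 (Brio-4), 74 (Pike-1)
Next rejected bid: $73 (not a price — pay-as-bid).
Each winning unit pays its own bid.
Revenue = 107 + 104 + 104 + 100 + 95 + 92 + 86 + 80 + 74 = $842.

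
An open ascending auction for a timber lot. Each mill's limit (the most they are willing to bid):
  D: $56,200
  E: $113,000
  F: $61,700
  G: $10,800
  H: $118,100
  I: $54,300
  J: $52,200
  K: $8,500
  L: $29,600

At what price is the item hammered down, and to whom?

Rule: the price rises until one bidder remains; the winner pays the price at which the last rival dropped out.
Limits in order: 118,100 (H) > 113,000 (E) > 61,700 (F) > 56,200 (D) > 54,300 (I) > 52,200 (J) > …
Once the price passes $113,000, only H is left; the hammer falls at E's limit of $113,000.

H wins at $113,000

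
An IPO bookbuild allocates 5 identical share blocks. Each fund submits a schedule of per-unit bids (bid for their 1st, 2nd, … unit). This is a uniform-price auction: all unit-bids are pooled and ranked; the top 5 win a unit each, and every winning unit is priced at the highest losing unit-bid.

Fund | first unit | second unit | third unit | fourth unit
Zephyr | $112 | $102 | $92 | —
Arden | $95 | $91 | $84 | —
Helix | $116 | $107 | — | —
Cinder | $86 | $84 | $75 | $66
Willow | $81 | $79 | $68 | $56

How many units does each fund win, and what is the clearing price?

Arden 1, Helix 2, Zephyr 2; clearing price $92

Merging the schedules and taking the best 5: 116 (Helix-1), 112 (Zephyr-1), 107 (Helix-2), 102 (Zephyr-2), 95 (Arden-1)
The (k+1)-th unit-bid is $92.
Allocation: Arden 1, Helix 2, Zephyr 2.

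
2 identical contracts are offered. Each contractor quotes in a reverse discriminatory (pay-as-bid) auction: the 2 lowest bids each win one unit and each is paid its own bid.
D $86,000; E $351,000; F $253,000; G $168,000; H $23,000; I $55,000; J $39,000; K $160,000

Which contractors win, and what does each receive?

Ordering the bids: 23,000 (H), 39,000 (J), 55,000 (I), 86,000 (D), …
The 2 lowest are H, J.
Each winner is paid its own bid: H $23,000, J $39,000.

H $23,000, J $39,000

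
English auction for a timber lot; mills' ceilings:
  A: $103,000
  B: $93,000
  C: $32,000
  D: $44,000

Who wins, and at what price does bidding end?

A wins at $93,000

Rule: the price rises until one bidder remains; the winner pays the price at which the last rival dropped out.
Sorting limits: 103,000 (A) > 93,000 (B) > 44,000 (D) > 32,000 (C)
B is the last rival to drop out, at $93,000; A remains and wins at that price.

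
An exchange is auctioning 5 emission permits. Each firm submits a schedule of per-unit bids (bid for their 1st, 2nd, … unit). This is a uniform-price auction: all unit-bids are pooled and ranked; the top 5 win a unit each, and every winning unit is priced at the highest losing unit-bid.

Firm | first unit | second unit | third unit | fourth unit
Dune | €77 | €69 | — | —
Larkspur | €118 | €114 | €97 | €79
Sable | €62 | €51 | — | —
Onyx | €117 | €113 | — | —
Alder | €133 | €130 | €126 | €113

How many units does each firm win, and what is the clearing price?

Merging the schedules and taking the best 5: 133 (Alder-1), 130 (Alder-2), 126 (Alder-3), 118 (Larkspur-1), 117 (Onyx-1)
First bid not allocated: €114.
Allocation: Alder 3, Larkspur 1, Onyx 1.

Alder 3, Larkspur 1, Onyx 1; clearing price €114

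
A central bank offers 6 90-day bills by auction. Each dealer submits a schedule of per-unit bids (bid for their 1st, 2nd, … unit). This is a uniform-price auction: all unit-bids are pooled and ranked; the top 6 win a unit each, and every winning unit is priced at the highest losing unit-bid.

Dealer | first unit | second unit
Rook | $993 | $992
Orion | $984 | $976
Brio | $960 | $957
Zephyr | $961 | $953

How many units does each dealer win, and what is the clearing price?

Brio 1, Orion 2, Rook 2, Zephyr 1; clearing price $957

Pooled unit-bids ranked (top 6): 993 (Rook-1), 992 (Rook-2), 984 (Orion-1), 976 (Orion-2), 961 (Zephyr-1), 960 (Brio-1)
Highest rejected unit-bid = $957.
Allocation: Brio 1, Orion 2, Rook 2, Zephyr 1.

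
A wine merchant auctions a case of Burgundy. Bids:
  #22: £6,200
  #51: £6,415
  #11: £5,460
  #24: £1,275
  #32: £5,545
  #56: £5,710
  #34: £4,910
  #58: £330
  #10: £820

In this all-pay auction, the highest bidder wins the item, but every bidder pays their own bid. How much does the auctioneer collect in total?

Total revenue: £36,665

Bids in order: 6,415 (#51) > 6,200 (#22) > 5,710 (#56) > 5,545 (#32) > 5,460 (#11) > 4,910 (#34) > …
Every bidder forfeits their bid regardless of winning.
Revenue = 6,200 + 6,415 + 5,460 + 1,275 + 5,545 + 5,710 + 4,910 + 330 + 820 = £36,665.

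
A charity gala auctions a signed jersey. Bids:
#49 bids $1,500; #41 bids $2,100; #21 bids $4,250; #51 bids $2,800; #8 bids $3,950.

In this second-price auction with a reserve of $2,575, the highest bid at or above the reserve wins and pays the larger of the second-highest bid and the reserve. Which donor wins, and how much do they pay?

#21 pays $3,950

Bids in order: 4,250 (#21) > 3,950 (#8) > 2,800 (#51) > 2,100 (#41) > 1,500 (#49)
Highest eligible bid: #21 at $4,250.
Second-highest bid $3,950 exceeds the reserve $2,575 → payment $3,950.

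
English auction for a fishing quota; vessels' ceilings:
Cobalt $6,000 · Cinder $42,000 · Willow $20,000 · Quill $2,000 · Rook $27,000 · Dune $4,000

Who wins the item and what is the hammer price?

Cinder wins at $27,000

Sorting limits: 42,000 (Cinder) > 27,000 (Rook) > 20,000 (Willow) > 6,000 (Cobalt) > 4,000 (Dune) > 2,000 (Quill)
Bidding ends when Rook exits at $27,000; Cinder takes it.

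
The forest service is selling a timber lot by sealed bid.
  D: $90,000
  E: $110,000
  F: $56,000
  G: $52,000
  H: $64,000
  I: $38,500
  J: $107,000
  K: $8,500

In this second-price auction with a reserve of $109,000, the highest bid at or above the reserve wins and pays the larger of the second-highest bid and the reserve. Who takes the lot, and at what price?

E pays $109,000

Bids in order: 110,000 (E) > 107,000 (J) > 90,000 (D) > 64,000 (H) > 56,000 (F) > 52,000 (G) > …
E has the top bid at or above the reserve ($110,000).
max(second-highest $107,000, reserve $109,000) = $109,000.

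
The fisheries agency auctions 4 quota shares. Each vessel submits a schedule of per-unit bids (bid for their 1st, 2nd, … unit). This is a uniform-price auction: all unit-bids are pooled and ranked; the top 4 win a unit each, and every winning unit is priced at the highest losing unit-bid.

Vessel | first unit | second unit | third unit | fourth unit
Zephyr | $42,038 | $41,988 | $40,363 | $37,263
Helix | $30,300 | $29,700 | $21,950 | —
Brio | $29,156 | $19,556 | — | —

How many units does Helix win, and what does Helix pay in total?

All unit-bids, highest first — top 4: 42,038 (Zephyr-1), 41,988 (Zephyr-2), 40,363 (Zephyr-3), 37,263 (Zephyr-4)
The (k+1)-th unit-bid is $30,300.
Helix wins 0 unit(s) at $30,300 each.

Helix: 0 units, pays $0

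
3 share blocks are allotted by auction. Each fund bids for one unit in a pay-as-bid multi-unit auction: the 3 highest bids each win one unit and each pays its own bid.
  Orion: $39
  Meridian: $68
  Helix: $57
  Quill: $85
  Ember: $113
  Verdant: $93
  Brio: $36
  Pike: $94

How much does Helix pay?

Sorting: 113 (Ember), 94 (Pike), 93 (Verdant), 85 (Quill), 68 (Meridian), …
Top 3: Ember, Pike, Verdant.
Helix does not win → $0.

Helix pays $0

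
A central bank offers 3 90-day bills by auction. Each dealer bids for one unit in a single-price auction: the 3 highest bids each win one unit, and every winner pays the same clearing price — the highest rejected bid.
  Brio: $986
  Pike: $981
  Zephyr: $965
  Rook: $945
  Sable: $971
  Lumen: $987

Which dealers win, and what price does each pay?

Bids ranked high→low: 987 (Lumen), 986 (Brio), 981 (Pike), 971 (Sable), 965 (Zephyr), …
Top 3: Lumen, Brio, Pike.
Clearing price = highest rejected bid = $971.

Lumen, Brio, Pike; each pays $971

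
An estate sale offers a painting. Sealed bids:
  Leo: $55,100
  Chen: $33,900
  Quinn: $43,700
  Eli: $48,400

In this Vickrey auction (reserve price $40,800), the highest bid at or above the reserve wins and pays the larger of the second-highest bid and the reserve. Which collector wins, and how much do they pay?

Leo pays $48,400

Vickrey auction (reserve price $40,800): the highest bid at or above the reserve wins and pays the larger of the second-highest bid and the reserve.
Sorting bids: 55,100 (Leo) > 48,400 (Eli) > 43,700 (Quinn) > 33,900 (Chen)
Highest eligible bid: Leo at $55,100.
Second-highest bid $48,400 exceeds the reserve $40,800 → payment $48,400.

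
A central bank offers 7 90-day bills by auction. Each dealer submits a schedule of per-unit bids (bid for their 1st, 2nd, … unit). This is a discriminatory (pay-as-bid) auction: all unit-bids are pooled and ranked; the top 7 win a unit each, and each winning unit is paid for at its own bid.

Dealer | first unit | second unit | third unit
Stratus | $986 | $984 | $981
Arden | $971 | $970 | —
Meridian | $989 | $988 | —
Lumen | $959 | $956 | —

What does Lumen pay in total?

Lumen pays $0

All unit-bids, highest first — top 7: 989 (Meridian-1), 988 (Meridian-2), 986 (Stratus-1), 984 (Stratus-2), 981 (Stratus-3), 971 (Arden-1), 970 (Arden-2)
Next rejected bid: $959 (not a price — pay-as-bid).
Lumen wins no units.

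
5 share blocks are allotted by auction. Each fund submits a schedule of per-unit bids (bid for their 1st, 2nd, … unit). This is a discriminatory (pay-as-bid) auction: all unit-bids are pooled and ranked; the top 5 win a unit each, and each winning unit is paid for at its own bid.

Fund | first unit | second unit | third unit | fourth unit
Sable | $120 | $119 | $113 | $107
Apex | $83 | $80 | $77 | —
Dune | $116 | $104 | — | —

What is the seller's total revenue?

All unit-bids, highest first — top 5: 120 (Sable-1), 119 (Sable-2), 116 (Dune-1), 113 (Sable-3), 107 (Sable-4)
Next rejected bid: $104 (not a price — pay-as-bid).
Each winning unit pays its own bid.
Revenue = 120 + 119 + 116 + 113 + 107 = $575.

Total revenue: $575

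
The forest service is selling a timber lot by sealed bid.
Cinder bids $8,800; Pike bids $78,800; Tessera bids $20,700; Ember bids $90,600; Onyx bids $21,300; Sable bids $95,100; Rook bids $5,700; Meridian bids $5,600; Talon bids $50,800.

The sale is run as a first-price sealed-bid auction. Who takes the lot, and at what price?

Sable pays $95,100

Sorting bids: 95,100 (Sable) > 90,600 (Ember) > 78,800 (Pike) > 50,800 (Talon) > 21,300 (Onyx) > 20,700 (Tessera) > …
Sable is highest → pays own bid, $95,100.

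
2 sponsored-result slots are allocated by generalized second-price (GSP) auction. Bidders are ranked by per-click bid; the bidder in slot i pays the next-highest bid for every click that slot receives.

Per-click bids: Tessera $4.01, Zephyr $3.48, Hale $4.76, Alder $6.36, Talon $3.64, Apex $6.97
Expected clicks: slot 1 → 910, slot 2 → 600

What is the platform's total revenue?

Per-click bids in order: $6.97 (Apex) > $6.36 (Alder) > $4.76 (Hale) > …
Slot 1: Apex pays $6.36 × 910 = $5787.60
Slot 2: Alder pays $4.76 × 600 = $2856.00
Total = $8643.60

Total revenue: $8643.60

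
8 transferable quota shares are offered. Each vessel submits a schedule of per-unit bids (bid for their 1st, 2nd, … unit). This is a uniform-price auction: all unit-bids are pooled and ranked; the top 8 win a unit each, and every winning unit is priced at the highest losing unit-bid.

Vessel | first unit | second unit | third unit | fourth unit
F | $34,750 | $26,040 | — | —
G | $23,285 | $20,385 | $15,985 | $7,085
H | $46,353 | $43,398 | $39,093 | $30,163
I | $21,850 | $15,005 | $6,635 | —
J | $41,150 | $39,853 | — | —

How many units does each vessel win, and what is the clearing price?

F 2, H 4, J 2; clearing price $23,285

Pooled unit-bids ranked (top 8): 46,353 (H-1), 43,398 (H-2), 41,150 (J-1), 39,853 (J-2), 39,093 (H-3), 34,750 (F-1), 30,163 (H-4), 26,040 (F-2)
Highest rejected unit-bid = $23,285.
Allocation: F 2, H 4, J 2.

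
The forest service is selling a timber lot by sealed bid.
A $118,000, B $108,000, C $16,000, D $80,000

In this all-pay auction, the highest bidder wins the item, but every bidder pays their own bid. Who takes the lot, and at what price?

Sorting bids: 118,000 (A) > 108,000 (B) > 80,000 (D) > 16,000 (C)
A is highest and takes the item; every bidder forfeits their bid.

A pays $118,000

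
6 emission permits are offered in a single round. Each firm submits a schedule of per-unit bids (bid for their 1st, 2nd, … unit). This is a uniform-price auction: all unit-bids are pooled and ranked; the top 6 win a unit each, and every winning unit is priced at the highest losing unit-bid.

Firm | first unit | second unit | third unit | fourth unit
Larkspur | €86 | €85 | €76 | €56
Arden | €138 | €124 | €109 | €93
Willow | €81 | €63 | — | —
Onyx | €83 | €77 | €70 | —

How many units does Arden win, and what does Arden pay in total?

Arden: 4 units, pays €332

Pooled unit-bids ranked (top 6): 138 (Arden-1), 124 (Arden-2), 109 (Arden-3), 93 (Arden-4), 86 (Larkspur-1), 85 (Larkspur-2)
First bid not allocated: €83.
Arden wins 4 unit(s) at €83 each.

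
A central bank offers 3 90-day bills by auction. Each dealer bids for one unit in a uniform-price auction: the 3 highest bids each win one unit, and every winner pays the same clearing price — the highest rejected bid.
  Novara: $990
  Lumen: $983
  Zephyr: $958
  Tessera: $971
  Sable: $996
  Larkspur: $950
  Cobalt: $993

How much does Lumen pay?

Lumen pays $0

Ordering the bids: 996 (Sable), 993 (Cobalt), 990 (Novara), 983 (Lumen), 971 (Tessera), …
The 3 highest are Sable, Cobalt, Novara.
Clearing price = highest rejected bid = $983.
Lumen does not win → pays $0.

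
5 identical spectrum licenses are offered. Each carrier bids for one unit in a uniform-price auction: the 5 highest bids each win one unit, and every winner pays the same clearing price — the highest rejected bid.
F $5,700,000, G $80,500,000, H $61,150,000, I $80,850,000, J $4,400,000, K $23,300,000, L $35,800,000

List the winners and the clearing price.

I, G, H, L, K; each pays $5,700,000

Sorting: 80,850,000 (I), 80,500,000 (G), 61,150,000 (H), 35,800,000 (L), 23,300,000 (K), 5,700,000 (F), 4,400,000 (J)
Top 5: I, G, H, L, K.
Highest unsuccessful bid: $5,700,000 → clearing price.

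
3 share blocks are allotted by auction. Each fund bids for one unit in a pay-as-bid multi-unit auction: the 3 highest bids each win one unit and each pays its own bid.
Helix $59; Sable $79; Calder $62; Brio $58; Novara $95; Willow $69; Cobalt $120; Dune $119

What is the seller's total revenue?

Total revenue: $334

Sorting: 120 (Cobalt), 119 (Dune), 95 (Novara), 79 (Sable), 69 (Willow), …
Top 3: Cobalt, Dune, Novara.
Total revenue = 120 + 119 + 95 = $334.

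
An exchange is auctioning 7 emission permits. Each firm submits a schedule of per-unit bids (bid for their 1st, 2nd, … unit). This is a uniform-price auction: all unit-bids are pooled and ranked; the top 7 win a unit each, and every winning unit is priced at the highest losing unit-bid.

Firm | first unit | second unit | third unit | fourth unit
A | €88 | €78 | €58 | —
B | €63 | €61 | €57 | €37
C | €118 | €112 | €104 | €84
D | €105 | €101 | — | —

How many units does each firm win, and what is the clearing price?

A 1, C 4, D 2; clearing price €78

All unit-bids, highest first — top 7: 118 (C-1), 112 (C-2), 105 (D-1), 104 (C-3), 101 (D-2), 88 (A-1), 84 (C-4)
First bid not allocated: €78.
Allocation: A 1, C 4, D 2.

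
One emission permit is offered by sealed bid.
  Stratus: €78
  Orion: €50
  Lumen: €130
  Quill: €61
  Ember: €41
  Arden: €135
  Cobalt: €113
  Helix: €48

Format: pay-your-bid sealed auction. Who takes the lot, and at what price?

Pay-your-bid sealed auction: the highest bidder wins and pays their own bid.
Sorting bids: 135 (Arden) > 130 (Lumen) > 113 (Cobalt) > 78 (Stratus) > 61 (Quill) > 50 (Orion) > …
Arden has the highest bid and pays exactly that: €135.

Arden pays €135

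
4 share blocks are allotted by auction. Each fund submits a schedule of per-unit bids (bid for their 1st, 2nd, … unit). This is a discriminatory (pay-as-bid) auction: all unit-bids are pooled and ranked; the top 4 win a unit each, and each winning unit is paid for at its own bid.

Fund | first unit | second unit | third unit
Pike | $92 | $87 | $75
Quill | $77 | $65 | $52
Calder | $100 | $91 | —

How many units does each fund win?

Calder 2, Pike 2

Pooled unit-bids ranked (top 4): 100 (Calder-1), 92 (Pike-1), 91 (Calder-2), 87 (Pike-2)
Next rejected bid: $77 (not a price — pay-as-bid).
Allocation: Calder 2, Pike 2.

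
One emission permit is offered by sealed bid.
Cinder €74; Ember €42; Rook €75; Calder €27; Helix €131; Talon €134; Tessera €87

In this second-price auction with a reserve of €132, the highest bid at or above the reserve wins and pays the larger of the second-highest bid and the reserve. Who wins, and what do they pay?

Bids ranked: 134 (Talon) > 131 (Helix) > 87 (Tessera) > 75 (Rook) > 74 (Cinder) > 42 (Ember) > …
Talon has the top bid at or above the reserve (€134).
max(second-highest €131, reserve €132) = €132.

Talon pays €132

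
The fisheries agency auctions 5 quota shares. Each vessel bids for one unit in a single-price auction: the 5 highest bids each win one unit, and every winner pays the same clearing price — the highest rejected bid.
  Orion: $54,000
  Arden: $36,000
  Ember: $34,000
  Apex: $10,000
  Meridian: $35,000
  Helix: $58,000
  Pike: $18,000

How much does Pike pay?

Ordering the bids: 58,000 (Helix), 54,000 (Orion), 36,000 (Arden), 35,000 (Meridian), 34,000 (Ember), 18,000 (Pike), 10,000 (Apex)
The 5 highest are Helix, Orion, Arden, Meridian, Ember.
Highest unsuccessful bid: $18,000 → clearing price.
Pike does not win → pays $0.

Pike pays $0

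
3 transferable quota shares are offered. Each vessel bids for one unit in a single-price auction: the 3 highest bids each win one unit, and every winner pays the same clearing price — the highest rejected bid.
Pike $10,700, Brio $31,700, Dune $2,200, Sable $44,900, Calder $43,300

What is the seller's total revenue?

Ordering the bids: 44,900 (Sable), 43,300 (Calder), 31,700 (Brio), 10,700 (Pike), 2,200 (Dune)
Top 3: Sable, Calder, Brio.
Clearing price = highest rejected bid = $10,700.
Total revenue = 3 × $10,700 = $32,100.

Total revenue: $32,100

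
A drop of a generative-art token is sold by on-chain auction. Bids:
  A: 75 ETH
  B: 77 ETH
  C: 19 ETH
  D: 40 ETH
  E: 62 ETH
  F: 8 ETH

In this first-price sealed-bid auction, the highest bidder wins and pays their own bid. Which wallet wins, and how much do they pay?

B pays 77 ETH

Bids ranked: 77 (B) > 75 (A) > 62 (E) > 40 (D) > 19 (C) > 8 (F)
B is highest → pays own bid, 77 ETH.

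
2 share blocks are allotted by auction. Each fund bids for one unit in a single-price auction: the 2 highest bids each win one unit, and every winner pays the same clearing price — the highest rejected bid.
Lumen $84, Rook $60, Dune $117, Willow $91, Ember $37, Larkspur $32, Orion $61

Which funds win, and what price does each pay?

Sorting: 117 (Dune), 91 (Willow), 84 (Lumen), 61 (Orion), …
The 2 highest are Dune, Willow.
Highest unsuccessful bid: $84 → clearing price.

Dune, Willow; each pays $84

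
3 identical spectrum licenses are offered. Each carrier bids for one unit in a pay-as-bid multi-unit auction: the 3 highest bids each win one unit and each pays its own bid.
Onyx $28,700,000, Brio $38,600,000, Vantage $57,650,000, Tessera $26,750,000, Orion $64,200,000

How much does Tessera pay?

Ordering the bids: 64,200,000 (Orion), 57,650,000 (Vantage), 38,600,000 (Brio), 28,700,000 (Onyx), 26,750,000 (Tessera)
The 3 highest are Orion, Vantage, Brio.
Tessera does not win → $0.

Tessera pays $0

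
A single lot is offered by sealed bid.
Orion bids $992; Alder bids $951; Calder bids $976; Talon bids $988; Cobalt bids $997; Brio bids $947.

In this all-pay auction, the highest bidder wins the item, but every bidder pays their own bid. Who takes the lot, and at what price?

Cobalt pays $997

Rule: the highest bidder wins the item, but every bidder pays their own bid.
Bids in order: 997 (Cobalt) > 992 (Orion) > 988 (Talon) > 976 (Calder) > 951 (Alder) > 947 (Brio)
Cobalt wins with the top bid; all bids are sunk regardless.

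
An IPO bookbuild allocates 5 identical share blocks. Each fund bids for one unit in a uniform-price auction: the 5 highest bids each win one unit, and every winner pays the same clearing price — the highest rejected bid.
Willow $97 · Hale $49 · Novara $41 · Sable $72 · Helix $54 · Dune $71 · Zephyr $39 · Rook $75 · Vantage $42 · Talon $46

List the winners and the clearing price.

Willow, Rook, Sable, Dune, Helix; each pays $49

Sorting: 97 (Willow), 75 (Rook), 72 (Sable), 71 (Dune), 54 (Helix), 49 (Hale), 46 (Talon), …
Winners (5 units): Willow, Rook, Sable, Dune, Helix.
Clearing price = highest rejected bid = $49.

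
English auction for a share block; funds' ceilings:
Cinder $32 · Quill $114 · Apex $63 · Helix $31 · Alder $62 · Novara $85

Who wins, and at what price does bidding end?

Limits in order: 114 (Quill) > 85 (Novara) > 63 (Apex) > 62 (Alder) > 32 (Cinder) > 31 (Helix)
Bidding ends when Novara exits at $85; Quill takes it.

Quill wins at $85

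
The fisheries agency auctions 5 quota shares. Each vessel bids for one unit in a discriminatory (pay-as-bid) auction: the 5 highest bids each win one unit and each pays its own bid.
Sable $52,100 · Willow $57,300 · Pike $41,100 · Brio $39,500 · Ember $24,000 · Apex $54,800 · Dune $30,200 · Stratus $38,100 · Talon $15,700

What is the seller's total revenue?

Sorting: 57,300 (Willow), 54,800 (Apex), 52,100 (Sable), 41,100 (Pike), 39,500 (Brio), 38,100 (Stratus), 30,200 (Dune), …
Winners (5 units): Willow, Apex, Sable, Pike, Brio.
Total revenue = 57,300 + 54,800 + 52,100 + 41,100 + 39,500 = $244,800.

Total revenue: $244,800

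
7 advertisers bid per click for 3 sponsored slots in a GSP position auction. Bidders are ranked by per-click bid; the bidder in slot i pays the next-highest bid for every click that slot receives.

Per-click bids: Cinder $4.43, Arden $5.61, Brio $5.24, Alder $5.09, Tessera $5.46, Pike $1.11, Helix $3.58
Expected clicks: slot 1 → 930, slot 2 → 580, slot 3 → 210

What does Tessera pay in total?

Tessera pays $3039.20

Ranked by bid: $5.61 (Arden) > $5.46 (Tessera) > $5.24 (Brio) > $5.09 (Alder) > …
Tessera holds slot 2 → pays next bid $5.24 × 580 clicks = $3039.20.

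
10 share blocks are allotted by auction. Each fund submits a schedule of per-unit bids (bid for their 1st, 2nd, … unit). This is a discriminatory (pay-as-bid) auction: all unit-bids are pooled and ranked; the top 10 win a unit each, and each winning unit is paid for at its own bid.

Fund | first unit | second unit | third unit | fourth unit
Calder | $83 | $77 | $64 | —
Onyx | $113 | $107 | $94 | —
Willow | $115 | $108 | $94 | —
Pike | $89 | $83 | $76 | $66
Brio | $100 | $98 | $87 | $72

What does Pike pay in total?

All unit-bids, highest first — top 10: 115 (Willow-1), 113 (Onyx-1), 108 (Willow-2), 107 (Onyx-2), 100 (Brio-1), 98 (Brio-2), 94 (Onyx-3), 94 (Willow-3), 89 (Pike-1), 87 (Brio-3)
Next rejected bid: $83 (not a price — pay-as-bid).
Pike's winning unit-bids: 89 = $89.

Pike pays $89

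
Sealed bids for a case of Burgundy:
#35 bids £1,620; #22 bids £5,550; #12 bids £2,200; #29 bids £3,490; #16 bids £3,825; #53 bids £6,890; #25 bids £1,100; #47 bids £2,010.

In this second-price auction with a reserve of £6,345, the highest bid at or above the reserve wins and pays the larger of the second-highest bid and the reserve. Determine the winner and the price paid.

Bids ranked: 6,890 (#53) > 5,550 (#22) > 3,825 (#16) > 3,490 (#29) > 2,200 (#12) > 2,010 (#47) > …
#53 has the top bid at or above the reserve (£6,890).
max(second-highest £5,550, reserve £6,345) = £6,345.

#53 pays £6,345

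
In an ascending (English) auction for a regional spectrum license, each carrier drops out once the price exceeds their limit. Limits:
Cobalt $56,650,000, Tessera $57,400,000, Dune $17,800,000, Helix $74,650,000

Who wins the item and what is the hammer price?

Sorting limits: 74,650,000 (Helix) > 57,400,000 (Tessera) > 56,650,000 (Cobalt) > 17,800,000 (Dune)
Bidding ends when Tessera exits at $57,400,000; Helix takes it.

Helix wins at $57,400,000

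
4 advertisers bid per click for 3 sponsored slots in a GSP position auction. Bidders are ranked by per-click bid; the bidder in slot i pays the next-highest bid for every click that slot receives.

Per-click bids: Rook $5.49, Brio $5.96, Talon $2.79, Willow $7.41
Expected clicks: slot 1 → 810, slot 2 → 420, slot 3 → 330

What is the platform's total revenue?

Ranked by bid: $7.41 (Willow) > $5.96 (Brio) > $5.49 (Rook) > $2.79 (Talon)
Slot 1: Willow pays $5.96 × 810 = $4827.60
Slot 2: Brio pays $5.49 × 420 = $2305.80
Slot 3: Rook pays $2.79 × 330 = $920.70
Total = $8054.10

Total revenue: $8054.10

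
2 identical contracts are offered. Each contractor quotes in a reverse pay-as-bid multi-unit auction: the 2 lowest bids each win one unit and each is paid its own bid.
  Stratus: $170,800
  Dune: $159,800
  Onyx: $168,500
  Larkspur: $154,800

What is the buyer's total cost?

Total cost: $314,600

Sorting: 154,800 (Larkspur), 159,800 (Dune), 168,500 (Onyx), 170,800 (Stratus)
The 2 lowest are Larkspur, Dune.
Total cost = 154,800 + 159,800 = $314,600.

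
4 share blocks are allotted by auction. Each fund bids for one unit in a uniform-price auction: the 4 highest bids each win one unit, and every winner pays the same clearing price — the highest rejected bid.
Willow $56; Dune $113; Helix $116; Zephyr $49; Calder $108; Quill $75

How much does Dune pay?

Dune pays $56

Sorting: 116 (Helix), 113 (Dune), 108 (Calder), 75 (Quill), 56 (Willow), 49 (Zephyr)
Winners (4 units): Helix, Dune, Calder, Quill.
Highest unsuccessful bid: $56 → clearing price.
Dune wins → pays $56.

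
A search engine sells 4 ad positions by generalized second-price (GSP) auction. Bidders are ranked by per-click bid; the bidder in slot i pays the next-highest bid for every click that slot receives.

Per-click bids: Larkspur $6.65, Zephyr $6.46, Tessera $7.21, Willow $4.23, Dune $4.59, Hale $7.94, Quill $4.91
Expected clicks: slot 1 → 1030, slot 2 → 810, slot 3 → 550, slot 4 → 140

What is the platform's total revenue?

Ranked by bid: $7.94 (Hale) > $7.21 (Tessera) > $6.65 (Larkspur) > $6.46 (Zephyr) > $4.91 (Quill) > …
Slot 1: Hale pays $7.21 × 1030 = $7426.30
Slot 2: Tessera pays $6.65 × 810 = $5386.50
Slot 3: Larkspur pays $6.46 × 550 = $3553.00
Slot 4: Zephyr pays $4.91 × 140 = $687.40
Total = $17053.20

Total revenue: $17053.20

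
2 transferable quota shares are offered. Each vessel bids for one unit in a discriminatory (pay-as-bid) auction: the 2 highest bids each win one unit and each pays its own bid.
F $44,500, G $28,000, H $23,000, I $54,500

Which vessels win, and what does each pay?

I $54,500, F $44,500

Sorting: 54,500 (I), 44,500 (F), 28,000 (G), 23,000 (H)
Winners (2 units): I, F.
Each winner pays its own bid: I $54,500, F $44,500.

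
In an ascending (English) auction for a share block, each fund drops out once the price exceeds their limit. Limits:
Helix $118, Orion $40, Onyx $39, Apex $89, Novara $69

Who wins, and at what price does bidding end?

Helix wins at $89

Limits in order: 118 (Helix) > 89 (Apex) > 69 (Novara) > 40 (Orion) > 39 (Onyx)
Bidding ends when Apex exits at $89; Helix takes it.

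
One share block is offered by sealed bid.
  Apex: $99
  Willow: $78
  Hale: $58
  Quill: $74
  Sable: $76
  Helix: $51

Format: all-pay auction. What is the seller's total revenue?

Total revenue: $436

Bids in order: 99 (Apex) > 78 (Willow) > 76 (Sable) > 74 (Quill) > 58 (Hale) > 51 (Helix)
Every bidder forfeits their bid regardless of winning.
Revenue = 99 + 78 + 58 + 74 + 76 + 51 = $436.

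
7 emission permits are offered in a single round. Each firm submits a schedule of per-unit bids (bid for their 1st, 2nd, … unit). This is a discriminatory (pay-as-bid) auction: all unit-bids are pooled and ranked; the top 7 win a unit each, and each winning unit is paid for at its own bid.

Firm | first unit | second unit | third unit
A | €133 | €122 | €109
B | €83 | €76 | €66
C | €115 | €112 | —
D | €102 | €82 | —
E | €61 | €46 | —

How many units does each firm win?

A 3, B 1, C 2, D 1

All unit-bids, highest first — top 7: 133 (A-1), 122 (A-2), 115 (C-1), 112 (C-2), 109 (A-3), 102 (D-1), 83 (B-1)
Next rejected bid: €82 (not a price — pay-as-bid).
Allocation: A 3, B 1, C 2, D 1.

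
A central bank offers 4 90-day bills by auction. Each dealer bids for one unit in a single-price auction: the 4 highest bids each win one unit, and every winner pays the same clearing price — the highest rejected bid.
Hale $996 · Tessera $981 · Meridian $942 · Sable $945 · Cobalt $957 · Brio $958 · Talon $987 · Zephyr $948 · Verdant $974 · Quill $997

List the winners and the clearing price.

Quill, Hale, Talon, Tessera; each pays $974

Ordering the bids: 997 (Quill), 996 (Hale), 987 (Talon), 981 (Tessera), 974 (Verdant), 958 (Brio), …
Top 4: Quill, Hale, Talon, Tessera.
Clearing price = highest rejected bid = $974.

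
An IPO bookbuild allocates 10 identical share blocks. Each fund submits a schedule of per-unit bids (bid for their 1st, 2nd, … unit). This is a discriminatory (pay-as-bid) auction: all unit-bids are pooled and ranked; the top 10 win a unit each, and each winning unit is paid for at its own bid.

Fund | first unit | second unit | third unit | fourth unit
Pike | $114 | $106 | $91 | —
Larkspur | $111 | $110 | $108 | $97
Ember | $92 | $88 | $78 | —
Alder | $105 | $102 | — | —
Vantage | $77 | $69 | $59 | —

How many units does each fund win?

Merging the schedules and taking the best 10: 114 (Pike-1), 111 (Larkspur-1), 110 (Larkspur-2), 108 (Larkspur-3), 106 (Pike-2), 105 (Alder-1), 102 (Alder-2), 97 (Larkspur-4), 92 (Ember-1), 91 (Pike-3)
Next rejected bid: $88 (not a price — pay-as-bid).
Allocation: Alder 2, Ember 1, Larkspur 4, Pike 3.

Alder 2, Ember 1, Larkspur 4, Pike 3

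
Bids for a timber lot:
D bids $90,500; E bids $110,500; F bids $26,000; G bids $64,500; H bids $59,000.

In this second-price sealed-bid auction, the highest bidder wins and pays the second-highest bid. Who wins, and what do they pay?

Second-price sealed-bid auction: the highest bidder wins and pays the second-highest bid.
Bids ranked: 110,500 (E) > 90,500 (D) > 64,500 (G) > 59,000 (H) > 26,000 (F)
E is highest; pays the second-highest bid, $90,500.

E pays $90,500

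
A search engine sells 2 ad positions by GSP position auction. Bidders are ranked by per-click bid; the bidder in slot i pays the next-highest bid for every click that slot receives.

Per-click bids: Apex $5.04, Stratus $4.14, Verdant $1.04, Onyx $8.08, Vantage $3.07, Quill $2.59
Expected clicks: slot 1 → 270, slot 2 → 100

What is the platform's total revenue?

Sorting advertisers: $8.08 (Onyx) > $5.04 (Apex) > $4.14 (Stratus) > …
Slot 1: Onyx pays $5.04 × 270 = $1360.80
Slot 2: Apex pays $4.14 × 100 = $414.00
Total = $1774.80

Total revenue: $1774.80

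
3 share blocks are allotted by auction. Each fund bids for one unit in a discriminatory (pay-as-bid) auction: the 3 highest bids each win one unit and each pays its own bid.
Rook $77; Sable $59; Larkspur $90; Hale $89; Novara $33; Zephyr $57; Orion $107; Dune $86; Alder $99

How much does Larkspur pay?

Bids ranked high→low: 107 (Orion), 99 (Alder), 90 (Larkspur), 89 (Hale), 86 (Dune), …
The 3 highest are Orion, Alder, Larkspur.
Larkspur wins → own bid $90.

Larkspur pays $90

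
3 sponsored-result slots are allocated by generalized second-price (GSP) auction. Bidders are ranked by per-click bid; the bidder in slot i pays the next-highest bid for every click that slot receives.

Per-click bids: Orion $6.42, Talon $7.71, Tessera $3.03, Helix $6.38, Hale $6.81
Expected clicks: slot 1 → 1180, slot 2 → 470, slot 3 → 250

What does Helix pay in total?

Sorting advertisers: $7.71 (Talon) > $6.81 (Hale) > $6.42 (Orion) > $6.38 (Helix) > …
Helix ranks below slot 3 → no slot, pays nothing.

Helix pays $0.00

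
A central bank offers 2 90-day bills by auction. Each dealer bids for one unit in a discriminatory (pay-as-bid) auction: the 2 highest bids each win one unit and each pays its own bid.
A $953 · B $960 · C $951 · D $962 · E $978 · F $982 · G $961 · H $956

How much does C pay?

C pays $0

Bids ranked high→low: 982 (F), 978 (E), 962 (D), 961 (G), …
The 2 highest are F, E.
C does not win → $0.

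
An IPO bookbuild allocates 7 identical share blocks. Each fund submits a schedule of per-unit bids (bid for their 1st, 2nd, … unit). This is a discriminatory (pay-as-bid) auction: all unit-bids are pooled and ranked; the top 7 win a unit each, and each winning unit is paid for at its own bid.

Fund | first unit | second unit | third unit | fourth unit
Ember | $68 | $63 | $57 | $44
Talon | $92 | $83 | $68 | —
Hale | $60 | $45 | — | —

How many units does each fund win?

Pooled unit-bids ranked (top 7): 92 (Talon-1), 83 (Talon-2), 68 (Ember-1), 68 (Talon-3), 63 (Ember-2), 60 (Hale-1), 57 (Ember-3)
Next rejected bid: $45 (not a price — pay-as-bid).
Allocation: Ember 3, Hale 1, Talon 3.

Ember 3, Hale 1, Talon 3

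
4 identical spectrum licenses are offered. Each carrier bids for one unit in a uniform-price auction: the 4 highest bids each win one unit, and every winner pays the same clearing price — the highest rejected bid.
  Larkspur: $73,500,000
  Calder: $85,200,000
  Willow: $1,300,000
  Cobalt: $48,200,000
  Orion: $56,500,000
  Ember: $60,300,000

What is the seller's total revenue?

Total revenue: $192,800,000

Sorting: 85,200,000 (Calder), 73,500,000 (Larkspur), 60,300,000 (Ember), 56,500,000 (Orion), 48,200,000 (Cobalt), 1,300,000 (Willow)
Top 4: Calder, Larkspur, Ember, Orion.
Highest unsuccessful bid: $48,200,000 → clearing price.
Total revenue = 4 × $48,200,000 = $192,800,000.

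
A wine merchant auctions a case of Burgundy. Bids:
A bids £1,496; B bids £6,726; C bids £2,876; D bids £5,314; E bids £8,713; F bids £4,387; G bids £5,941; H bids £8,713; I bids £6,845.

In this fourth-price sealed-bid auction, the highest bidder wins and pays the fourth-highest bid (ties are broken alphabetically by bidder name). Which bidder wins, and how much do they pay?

Rule: the highest bidder wins and pays the fourth-highest bid.
Bids in order: 8,713 (E) > 8,713 (H) > 6,845 (I) > 6,726 (B) > 5,941 (G) > 5,314 (D) > …
E and H tie at £8,713; tie-break gives it to E.
E is highest; pays the fourth-highest bid, £6,726.

E pays £6,726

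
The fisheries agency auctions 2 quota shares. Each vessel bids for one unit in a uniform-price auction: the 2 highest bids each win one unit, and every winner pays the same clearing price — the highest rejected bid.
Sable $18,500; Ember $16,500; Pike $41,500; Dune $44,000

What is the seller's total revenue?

Ordering the bids: 44,000 (Dune), 41,500 (Pike), 18,500 (Sable), 16,500 (Ember)
Winners (2 units): Dune, Pike.
Clearing price = highest rejected bid = $18,500.
Total revenue = 2 × $18,500 = $37,000.

Total revenue: $37,000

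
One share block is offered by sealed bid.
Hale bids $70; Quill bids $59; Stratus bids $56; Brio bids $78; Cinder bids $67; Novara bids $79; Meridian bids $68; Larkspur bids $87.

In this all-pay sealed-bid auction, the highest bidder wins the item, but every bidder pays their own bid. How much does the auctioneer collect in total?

Total revenue: $564

Sorting bids: 87 (Larkspur) > 79 (Novara) > 78 (Brio) > 70 (Hale) > 68 (Meridian) > 67 (Cinder) > …
Every bidder forfeits their bid regardless of winning.
Revenue = 70 + 59 + 56 + 78 + 67 + 79 + 68 + 87 = $564.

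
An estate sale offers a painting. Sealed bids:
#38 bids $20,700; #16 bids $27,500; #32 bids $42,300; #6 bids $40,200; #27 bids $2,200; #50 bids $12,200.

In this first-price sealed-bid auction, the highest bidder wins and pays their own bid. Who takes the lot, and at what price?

Bids in order: 42,300 (#32) > 40,200 (#6) > 27,500 (#16) > 20,700 (#38) > 12,200 (#50) > 2,200 (#27)
#32 is highest → pays own bid, $42,300.

#32 pays $42,300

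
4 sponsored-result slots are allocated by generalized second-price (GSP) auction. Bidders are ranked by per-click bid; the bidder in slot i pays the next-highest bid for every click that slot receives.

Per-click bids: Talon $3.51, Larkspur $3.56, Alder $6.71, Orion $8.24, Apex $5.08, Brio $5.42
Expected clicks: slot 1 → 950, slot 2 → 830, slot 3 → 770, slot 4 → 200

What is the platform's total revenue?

Total revenue: $15496.70

Ranked by bid: $8.24 (Orion) > $6.71 (Alder) > $5.42 (Brio) > $5.08 (Apex) > $3.56 (Larkspur) > …
Slot 1: Orion pays $6.71 × 950 = $6374.50
Slot 2: Alder pays $5.42 × 830 = $4498.60
Slot 3: Brio pays $5.08 × 770 = $3911.60
Slot 4: Apex pays $3.56 × 200 = $712.00
Total = $15496.70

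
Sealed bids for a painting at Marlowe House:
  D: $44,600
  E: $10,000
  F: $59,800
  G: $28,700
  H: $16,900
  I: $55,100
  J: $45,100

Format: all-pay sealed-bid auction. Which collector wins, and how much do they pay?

Bids ranked: 59,800 (F) > 55,100 (I) > 45,100 (J) > 44,600 (D) > 28,700 (G) > 16,900 (H) > …
F wins with the top bid; all bids are sunk regardless.

F pays $59,800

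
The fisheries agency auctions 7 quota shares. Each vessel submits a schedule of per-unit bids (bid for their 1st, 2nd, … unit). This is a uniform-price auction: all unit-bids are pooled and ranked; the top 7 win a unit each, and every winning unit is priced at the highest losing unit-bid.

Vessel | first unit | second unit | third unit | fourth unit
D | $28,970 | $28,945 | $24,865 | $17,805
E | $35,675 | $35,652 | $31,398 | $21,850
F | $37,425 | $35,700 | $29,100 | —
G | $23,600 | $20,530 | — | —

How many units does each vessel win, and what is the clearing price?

D 1, E 3, F 3; clearing price $28,945

All unit-bids, highest first — top 7: 37,425 (F-1), 35,700 (F-2), 35,675 (E-1), 35,652 (E-2), 31,398 (E-3), 29,100 (F-3), 28,970 (D-1)
First bid not allocated: $28,945.
Allocation: D 1, E 3, F 3.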